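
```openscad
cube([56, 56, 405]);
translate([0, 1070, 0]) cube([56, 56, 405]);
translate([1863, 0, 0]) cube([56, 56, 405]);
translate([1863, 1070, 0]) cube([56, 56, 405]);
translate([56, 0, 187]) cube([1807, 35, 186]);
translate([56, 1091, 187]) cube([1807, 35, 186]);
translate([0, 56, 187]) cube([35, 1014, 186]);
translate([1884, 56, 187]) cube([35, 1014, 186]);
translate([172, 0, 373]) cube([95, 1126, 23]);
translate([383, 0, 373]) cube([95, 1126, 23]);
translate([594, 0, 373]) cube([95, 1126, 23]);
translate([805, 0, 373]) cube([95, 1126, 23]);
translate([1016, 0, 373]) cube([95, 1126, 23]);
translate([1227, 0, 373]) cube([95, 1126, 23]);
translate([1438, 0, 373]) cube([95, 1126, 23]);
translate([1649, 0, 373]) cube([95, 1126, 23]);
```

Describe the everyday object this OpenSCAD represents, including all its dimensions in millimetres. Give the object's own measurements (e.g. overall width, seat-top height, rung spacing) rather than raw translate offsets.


A bed frame 1919 mm long (x) by 1126 mm wide (y). Four 56×56 mm corner posts, 405 mm tall, at the corners of the footprint. Four rails of 35 mm thickness and 186 mm height run between adjacent posts with their undersides at z = 187 mm, their outer faces flush with the outside of the frame (the two x-running rails run between the posts' inner faces; the two y-running rails run between the posts' inner faces). 8 slats, each 95 mm wide (x) and 23 mm thick, lie across the top of the two x-running rails, running the full 1126 mm width of the frame in y; along x they sit between the end posts with a 116 mm gap after the −x posts and between neighbouring slats, leaving 119 mm before the +x posts.


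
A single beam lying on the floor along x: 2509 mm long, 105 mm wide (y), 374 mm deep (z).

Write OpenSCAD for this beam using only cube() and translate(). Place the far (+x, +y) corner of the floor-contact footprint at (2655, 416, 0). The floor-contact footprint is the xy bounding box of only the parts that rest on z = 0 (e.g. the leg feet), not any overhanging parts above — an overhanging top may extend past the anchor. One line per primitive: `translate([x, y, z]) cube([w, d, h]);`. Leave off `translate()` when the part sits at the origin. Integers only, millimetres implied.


translate([146, 311, 0]) cube([2509, 105, 374]);


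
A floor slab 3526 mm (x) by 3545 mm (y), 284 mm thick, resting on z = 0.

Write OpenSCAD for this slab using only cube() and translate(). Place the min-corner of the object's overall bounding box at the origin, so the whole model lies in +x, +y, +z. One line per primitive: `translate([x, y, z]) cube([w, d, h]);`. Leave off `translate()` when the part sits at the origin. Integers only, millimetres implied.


cube([3526, 3545, 284]);


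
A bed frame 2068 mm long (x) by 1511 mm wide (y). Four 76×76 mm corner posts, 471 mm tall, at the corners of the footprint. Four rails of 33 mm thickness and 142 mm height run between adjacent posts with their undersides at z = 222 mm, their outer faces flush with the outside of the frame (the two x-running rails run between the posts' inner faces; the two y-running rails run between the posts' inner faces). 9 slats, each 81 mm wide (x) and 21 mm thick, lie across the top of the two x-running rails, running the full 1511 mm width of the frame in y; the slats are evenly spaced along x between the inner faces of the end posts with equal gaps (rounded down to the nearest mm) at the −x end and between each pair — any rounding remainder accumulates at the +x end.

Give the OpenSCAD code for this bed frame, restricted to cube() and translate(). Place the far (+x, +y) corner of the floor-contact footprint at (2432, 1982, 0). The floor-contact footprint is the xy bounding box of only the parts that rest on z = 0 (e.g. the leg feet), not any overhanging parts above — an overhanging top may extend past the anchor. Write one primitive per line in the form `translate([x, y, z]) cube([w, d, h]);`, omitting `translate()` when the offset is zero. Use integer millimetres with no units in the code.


translate([364, 471, 0]) cube([76, 76, 471]);
translate([364, 1906, 0]) cube([76, 76, 471]);
translate([2356, 471, 0]) cube([76, 76, 471]);
translate([2356, 1906, 0]) cube([76, 76, 471]);
translate([440, 471, 222]) cube([1916, 33, 142]);
translate([440, 1949, 222]) cube([1916, 33, 142]);
translate([364, 547, 222]) cube([33, 1359, 142]);
translate([2399, 547, 222]) cube([33, 1359, 142]);
translate([558, 471, 364]) cube([81, 1511, 21]);
translate([757, 471, 364]) cube([81, 1511, 21]);
translate([956, 471, 364]) cube([81, 1511, 21]);
translate([1155, 471, 364]) cube([81, 1511, 21]);
translate([1354, 471, 364]) cube([81, 1511, 21]);
translate([1553, 471, 364]) cube([81, 1511, 21]);
translate([1752, 471, 364]) cube([81, 1511, 21]);
translate([1951, 471, 364]) cube([81, 1511, 21]);
translate([2150, 471, 364]) cube([81, 1511, 21]);


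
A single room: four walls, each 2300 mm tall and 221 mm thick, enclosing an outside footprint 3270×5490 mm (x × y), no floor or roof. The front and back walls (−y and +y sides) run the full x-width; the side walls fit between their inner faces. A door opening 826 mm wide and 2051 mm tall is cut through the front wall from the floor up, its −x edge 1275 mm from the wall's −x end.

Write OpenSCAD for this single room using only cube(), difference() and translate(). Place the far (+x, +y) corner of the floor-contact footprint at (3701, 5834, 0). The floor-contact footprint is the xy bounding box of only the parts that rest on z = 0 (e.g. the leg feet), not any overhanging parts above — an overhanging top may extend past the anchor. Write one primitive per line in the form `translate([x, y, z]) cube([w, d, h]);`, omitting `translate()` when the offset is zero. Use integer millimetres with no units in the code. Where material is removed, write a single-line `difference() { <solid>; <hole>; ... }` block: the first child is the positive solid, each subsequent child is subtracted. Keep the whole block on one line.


difference() { translate([431, 344, 0]) cube([3270, 221, 2300]); translate([1706, 344, 0]) cube([826, 221, 2051]); }
translate([431, 5613, 0]) cube([3270, 221, 2300]);
translate([431, 565, 0]) cube([221, 5048, 2300]);
translate([3480, 565, 0]) cube([221, 5048, 2300]);


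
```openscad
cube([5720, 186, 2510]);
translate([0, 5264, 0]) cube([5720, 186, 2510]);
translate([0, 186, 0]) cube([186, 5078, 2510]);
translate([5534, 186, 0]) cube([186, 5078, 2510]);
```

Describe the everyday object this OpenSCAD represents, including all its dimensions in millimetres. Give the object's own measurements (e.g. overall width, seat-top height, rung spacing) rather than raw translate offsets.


The wall frame of a small rectangular building: four walls, each 2510 mm tall and 186 mm thick, enclosing a footprint 5720 mm (x) by 5450 mm (y) outside-to-outside, with no floor or roof. The front and back walls (the −y and +y sides) span the full width; the two side walls fit between them.


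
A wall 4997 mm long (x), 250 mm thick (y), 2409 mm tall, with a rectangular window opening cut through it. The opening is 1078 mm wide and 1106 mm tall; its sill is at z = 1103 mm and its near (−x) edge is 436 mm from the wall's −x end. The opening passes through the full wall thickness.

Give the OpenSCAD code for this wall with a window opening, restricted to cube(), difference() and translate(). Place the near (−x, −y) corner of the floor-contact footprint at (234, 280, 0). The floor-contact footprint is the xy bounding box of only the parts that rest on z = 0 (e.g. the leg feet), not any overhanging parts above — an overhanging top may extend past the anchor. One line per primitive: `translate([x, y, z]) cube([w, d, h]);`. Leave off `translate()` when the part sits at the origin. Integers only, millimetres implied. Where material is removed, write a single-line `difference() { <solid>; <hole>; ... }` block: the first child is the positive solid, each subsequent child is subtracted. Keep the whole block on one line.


difference() { translate([234, 280, 0]) cube([4997, 250, 2409]); translate([670, 280, 1103]) cube([1078, 250, 1106]); }


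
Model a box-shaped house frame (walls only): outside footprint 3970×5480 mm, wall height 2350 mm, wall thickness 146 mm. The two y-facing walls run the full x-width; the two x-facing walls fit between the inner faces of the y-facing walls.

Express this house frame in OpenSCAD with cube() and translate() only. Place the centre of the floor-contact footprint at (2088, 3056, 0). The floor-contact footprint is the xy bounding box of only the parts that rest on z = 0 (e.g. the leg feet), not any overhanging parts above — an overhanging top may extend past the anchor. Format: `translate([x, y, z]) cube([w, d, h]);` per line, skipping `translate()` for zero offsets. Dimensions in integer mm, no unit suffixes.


translate([103, 316, 0]) cube([3970, 146, 2350]);
translate([103, 5650, 0]) cube([3970, 146, 2350]);
translate([103, 462, 0]) cube([146, 5188, 2350]);
translate([3927, 462, 0]) cube([146, 5188, 2350]);


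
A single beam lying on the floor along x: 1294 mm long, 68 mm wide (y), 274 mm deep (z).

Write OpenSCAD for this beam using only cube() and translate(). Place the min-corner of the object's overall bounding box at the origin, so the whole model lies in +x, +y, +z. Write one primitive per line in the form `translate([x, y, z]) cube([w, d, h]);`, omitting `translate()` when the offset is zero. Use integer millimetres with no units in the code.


cube([1294, 68, 274]);


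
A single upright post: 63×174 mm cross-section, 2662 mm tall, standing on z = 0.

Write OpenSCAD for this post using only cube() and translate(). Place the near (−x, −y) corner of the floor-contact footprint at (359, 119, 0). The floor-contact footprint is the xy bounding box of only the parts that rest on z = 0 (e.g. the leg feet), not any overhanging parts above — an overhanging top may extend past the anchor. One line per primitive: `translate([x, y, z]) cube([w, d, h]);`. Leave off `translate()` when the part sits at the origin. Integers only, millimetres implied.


translate([359, 119, 0]) cube([63, 174, 2662]);


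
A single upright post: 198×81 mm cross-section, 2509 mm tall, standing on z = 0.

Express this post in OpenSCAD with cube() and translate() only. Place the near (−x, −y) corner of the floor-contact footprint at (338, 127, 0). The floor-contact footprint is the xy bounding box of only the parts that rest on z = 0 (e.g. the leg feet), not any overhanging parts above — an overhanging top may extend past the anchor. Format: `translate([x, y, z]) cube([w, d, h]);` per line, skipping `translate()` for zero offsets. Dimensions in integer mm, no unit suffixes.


translate([338, 127, 0]) cube([198, 81, 2509]);


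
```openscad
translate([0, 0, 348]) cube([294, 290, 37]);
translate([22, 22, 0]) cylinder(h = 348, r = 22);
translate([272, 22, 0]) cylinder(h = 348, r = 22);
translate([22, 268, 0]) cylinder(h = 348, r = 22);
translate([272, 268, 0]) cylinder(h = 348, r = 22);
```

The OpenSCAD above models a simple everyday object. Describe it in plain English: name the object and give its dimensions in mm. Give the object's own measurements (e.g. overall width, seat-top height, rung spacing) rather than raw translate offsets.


A simple wooden stool: a rectangular seat 294 mm (x) by 290 mm (y), 37 mm thick, top face at z = 385 mm, on four round legs, each 44 mm in diameter. The legs rest on z = 0, each leg's axis is inset half a diameter from the nearest pair of seat edges (so the leg's bounding box is flush with the corner).


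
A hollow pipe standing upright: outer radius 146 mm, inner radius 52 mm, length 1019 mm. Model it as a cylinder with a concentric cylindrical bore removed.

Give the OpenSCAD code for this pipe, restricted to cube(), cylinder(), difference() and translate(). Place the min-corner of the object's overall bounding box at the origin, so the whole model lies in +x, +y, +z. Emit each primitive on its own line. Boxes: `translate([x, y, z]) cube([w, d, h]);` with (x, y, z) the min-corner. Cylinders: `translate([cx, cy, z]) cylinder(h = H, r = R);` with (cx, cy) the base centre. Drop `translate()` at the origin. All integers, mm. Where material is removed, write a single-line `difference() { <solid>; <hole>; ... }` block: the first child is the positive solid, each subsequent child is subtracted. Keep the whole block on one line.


difference() { translate([146, 146, 0]) cylinder(h = 1019, r = 146); translate([146, 146, 0]) cylinder(h = 1019, r = 52); }


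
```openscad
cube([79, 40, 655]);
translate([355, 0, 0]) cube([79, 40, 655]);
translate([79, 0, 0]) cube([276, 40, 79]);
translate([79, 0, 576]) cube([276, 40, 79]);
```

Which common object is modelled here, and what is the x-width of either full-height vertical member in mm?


A picture frame. The border width is 79 mm.

Four thin pieces enclosing a rectangular opening — a picture frame. The two full-height stiles are 655 mm tall; the top rail sits at z = 576 and is 79 mm tall, so the border above the opening is 655 − 576 = 79 mm, matching the stile x-width.


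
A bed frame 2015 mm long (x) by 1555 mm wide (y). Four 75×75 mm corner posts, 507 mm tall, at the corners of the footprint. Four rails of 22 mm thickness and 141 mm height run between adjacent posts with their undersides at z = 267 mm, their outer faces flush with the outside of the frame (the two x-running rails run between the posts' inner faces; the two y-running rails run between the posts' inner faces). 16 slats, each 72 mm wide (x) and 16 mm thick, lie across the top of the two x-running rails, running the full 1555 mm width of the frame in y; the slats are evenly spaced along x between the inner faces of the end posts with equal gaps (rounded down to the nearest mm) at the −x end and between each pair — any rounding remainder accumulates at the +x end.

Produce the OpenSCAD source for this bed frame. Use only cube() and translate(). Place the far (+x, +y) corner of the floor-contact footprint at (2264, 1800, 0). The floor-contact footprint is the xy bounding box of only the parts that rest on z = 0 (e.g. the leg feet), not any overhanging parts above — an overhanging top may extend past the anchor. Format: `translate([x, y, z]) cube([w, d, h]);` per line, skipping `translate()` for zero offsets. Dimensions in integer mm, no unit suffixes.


translate([249, 245, 0]) cube([75, 75, 507]);
translate([249, 1725, 0]) cube([75, 75, 507]);
translate([2189, 245, 0]) cube([75, 75, 507]);
translate([2189, 1725, 0]) cube([75, 75, 507]);
translate([324, 245, 267]) cube([1865, 22, 141]);
translate([324, 1778, 267]) cube([1865, 22, 141]);
translate([249, 320, 267]) cube([22, 1405, 141]);
translate([2242, 320, 267]) cube([22, 1405, 141]);
translate([365, 245, 408]) cube([72, 1555, 16]);
translate([478, 245, 408]) cube([72, 1555, 16]);
translate([591, 245, 408]) cube([72, 1555, 16]);
translate([704, 245, 408]) cube([72, 1555, 16]);
translate([817, 245, 408]) cube([72, 1555, 16]);
translate([930, 245, 408]) cube([72, 1555, 16]);
translate([1043, 245, 408]) cube([72, 1555, 16]);
translate([1156, 245, 408]) cube([72, 1555, 16]);
translate([1269, 245, 408]) cube([72, 1555, 16]);
translate([1382, 245, 408]) cube([72, 1555, 16]);
translate([1495, 245, 408]) cube([72, 1555, 16]);
translate([1608, 245, 408]) cube([72, 1555, 16]);
translate([1721, 245, 408]) cube([72, 1555, 16]);
translate([1834, 245, 408]) cube([72, 1555, 16]);
translate([1947, 245, 408]) cube([72, 1555, 16]);
translate([2060, 245, 408]) cube([72, 1555, 16]);


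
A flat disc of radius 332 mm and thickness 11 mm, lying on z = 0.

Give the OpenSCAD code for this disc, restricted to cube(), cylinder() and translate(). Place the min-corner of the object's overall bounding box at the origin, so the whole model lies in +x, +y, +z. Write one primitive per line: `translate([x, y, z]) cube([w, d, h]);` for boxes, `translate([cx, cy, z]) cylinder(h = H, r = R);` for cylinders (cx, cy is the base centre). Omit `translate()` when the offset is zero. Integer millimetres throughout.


translate([332, 332, 0]) cylinder(h = 11, r = 332);


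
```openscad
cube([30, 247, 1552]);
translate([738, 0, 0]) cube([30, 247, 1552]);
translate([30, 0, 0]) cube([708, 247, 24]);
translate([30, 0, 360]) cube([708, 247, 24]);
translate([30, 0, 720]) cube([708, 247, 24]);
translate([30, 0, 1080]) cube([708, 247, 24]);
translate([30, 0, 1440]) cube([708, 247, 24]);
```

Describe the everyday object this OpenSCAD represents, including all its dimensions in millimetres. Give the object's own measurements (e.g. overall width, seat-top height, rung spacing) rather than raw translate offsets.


An open bookshelf. Two side panels, each 30 mm thick, 247 mm deep and 1552 mm tall, stand 768 mm apart (outside-to-outside). Between them sit 5 shelves, each 24 mm thick and 247 mm deep, spanning the full gap between the sides. The bottom shelf rests on the floor (its underside at z = 0) and the clear gap between one shelf's top and the next shelf's underside is 336 mm.


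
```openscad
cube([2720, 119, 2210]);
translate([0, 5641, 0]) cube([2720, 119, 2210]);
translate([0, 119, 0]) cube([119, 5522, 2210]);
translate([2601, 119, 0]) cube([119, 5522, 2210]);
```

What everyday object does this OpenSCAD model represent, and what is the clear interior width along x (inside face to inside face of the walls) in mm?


A house (or room) frame. The interior width is 2482 mm.

Four 2210 mm walls enclosing a rectangle with no floor or roof — a room or house frame. Outside width is 2720 mm and wall thickness is 119 mm, so the interior width is 2720 − 2 × 119 = 2482 mm.


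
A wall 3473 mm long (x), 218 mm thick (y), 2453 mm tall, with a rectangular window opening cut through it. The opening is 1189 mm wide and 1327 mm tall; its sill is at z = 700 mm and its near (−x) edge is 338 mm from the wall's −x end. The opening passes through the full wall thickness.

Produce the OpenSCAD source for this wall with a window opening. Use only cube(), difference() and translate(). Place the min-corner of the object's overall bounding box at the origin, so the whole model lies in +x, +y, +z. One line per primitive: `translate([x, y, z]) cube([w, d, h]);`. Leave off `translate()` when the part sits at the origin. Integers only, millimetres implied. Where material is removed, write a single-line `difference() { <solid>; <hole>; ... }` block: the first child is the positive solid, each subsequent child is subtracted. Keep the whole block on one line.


difference() { cube([3473, 218, 2453]); translate([338, 0, 700]) cube([1189, 218, 1327]); }


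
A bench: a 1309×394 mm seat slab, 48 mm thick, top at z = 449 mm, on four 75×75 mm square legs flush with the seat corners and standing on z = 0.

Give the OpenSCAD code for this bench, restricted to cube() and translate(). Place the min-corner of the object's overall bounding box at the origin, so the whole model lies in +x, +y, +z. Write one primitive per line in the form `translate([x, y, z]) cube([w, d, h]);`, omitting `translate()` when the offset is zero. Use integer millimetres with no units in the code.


translate([0, 0, 401]) cube([1309, 394, 48]);
cube([75, 75, 401]);
translate([0, 319, 0]) cube([75, 75, 401]);
translate([1234, 0, 0]) cube([75, 75, 401]);
translate([1234, 319, 0]) cube([75, 75, 401]);


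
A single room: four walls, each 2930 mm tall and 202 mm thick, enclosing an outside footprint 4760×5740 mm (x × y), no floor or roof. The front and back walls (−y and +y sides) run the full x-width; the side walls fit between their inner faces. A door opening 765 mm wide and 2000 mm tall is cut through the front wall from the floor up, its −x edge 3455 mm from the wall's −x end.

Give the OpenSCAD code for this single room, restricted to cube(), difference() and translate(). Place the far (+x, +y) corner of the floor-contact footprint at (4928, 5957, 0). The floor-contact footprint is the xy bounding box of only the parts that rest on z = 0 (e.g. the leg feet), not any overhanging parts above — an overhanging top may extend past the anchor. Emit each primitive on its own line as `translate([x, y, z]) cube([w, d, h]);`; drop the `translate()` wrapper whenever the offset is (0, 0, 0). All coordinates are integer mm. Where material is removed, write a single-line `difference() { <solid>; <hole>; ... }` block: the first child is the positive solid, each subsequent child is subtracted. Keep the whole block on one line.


difference() { translate([168, 217, 0]) cube([4760, 202, 2930]); translate([3623, 217, 0]) cube([765, 202, 2000]); }
translate([168, 5755, 0]) cube([4760, 202, 2930]);
translate([168, 419, 0]) cube([202, 5336, 2930]);
translate([4726, 419, 0]) cube([202, 5336, 2930]);


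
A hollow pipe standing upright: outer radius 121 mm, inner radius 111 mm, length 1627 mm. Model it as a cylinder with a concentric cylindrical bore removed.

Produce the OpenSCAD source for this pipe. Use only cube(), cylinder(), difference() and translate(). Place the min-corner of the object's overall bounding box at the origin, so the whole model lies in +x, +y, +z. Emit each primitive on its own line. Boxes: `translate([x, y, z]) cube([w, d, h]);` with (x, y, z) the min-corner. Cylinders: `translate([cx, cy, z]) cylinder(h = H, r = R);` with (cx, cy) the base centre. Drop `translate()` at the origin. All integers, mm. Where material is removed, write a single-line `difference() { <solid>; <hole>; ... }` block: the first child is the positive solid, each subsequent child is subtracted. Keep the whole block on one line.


difference() { translate([121, 121, 0]) cylinder(h = 1627, r = 121); translate([121, 121, 0]) cylinder(h = 1627, r = 111); }


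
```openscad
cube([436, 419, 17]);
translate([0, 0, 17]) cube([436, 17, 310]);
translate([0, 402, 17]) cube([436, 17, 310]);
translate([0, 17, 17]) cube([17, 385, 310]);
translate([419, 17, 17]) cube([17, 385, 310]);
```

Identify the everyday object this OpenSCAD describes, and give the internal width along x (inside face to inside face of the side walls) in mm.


An open box. The internal width is 402 mm.

A 436×419 base slab with four walls standing on it — an open box. The base is 436 mm wide and the walls are 17 mm thick, so the internal width is 436 − 2 × 17 = 402 mm.


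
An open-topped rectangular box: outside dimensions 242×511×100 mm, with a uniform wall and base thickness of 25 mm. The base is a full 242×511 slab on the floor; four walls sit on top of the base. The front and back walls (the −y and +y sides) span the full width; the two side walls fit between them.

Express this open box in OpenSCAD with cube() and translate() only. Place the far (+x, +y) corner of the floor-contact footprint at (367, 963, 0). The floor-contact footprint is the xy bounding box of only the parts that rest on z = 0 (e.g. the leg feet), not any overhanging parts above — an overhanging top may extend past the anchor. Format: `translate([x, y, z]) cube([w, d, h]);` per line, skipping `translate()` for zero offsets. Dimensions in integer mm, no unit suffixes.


translate([125, 452, 0]) cube([242, 511, 25]);
translate([125, 452, 25]) cube([242, 25, 75]);
translate([125, 938, 25]) cube([242, 25, 75]);
translate([125, 477, 25]) cube([25, 461, 75]);
translate([342, 477, 25]) cube([25, 461, 75]);


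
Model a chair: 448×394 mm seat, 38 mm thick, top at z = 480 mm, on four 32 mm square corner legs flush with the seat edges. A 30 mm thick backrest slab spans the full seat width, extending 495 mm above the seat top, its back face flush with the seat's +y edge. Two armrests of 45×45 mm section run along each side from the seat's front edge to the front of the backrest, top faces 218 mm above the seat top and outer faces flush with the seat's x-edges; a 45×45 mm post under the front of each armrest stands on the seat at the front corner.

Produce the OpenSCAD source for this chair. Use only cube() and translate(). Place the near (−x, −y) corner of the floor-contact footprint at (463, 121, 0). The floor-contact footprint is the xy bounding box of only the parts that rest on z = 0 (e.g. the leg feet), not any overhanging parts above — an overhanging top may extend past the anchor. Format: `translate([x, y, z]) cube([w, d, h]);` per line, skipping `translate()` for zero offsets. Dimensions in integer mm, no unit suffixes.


translate([463, 121, 442]) cube([448, 394, 38]);
translate([463, 121, 0]) cube([32, 32, 442]);
translate([879, 121, 0]) cube([32, 32, 442]);
translate([463, 483, 0]) cube([32, 32, 442]);
translate([879, 483, 0]) cube([32, 32, 442]);
translate([463, 485, 480]) cube([448, 30, 495]);
translate([463, 121, 653]) cube([45, 364, 45]);
translate([866, 121, 653]) cube([45, 364, 45]);
translate([463, 121, 480]) cube([45, 45, 173]);
translate([866, 121, 480]) cube([45, 45, 173]);


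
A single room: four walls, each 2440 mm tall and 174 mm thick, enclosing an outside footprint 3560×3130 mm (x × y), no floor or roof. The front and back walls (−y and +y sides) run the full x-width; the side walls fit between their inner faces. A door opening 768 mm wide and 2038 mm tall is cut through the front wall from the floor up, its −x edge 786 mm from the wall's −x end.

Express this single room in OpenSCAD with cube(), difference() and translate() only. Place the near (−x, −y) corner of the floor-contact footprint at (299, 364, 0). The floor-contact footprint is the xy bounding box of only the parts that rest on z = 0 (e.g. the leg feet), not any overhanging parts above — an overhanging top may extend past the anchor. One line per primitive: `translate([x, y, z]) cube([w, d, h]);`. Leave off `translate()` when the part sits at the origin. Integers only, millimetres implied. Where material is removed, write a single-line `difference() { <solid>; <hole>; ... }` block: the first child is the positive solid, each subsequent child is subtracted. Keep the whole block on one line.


difference() { translate([299, 364, 0]) cube([3560, 174, 2440]); translate([1085, 364, 0]) cube([768, 174, 2038]); }
translate([299, 3320, 0]) cube([3560, 174, 2440]);
translate([299, 538, 0]) cube([174, 2782, 2440]);
translate([3685, 538, 0]) cube([174, 2782, 2440]);


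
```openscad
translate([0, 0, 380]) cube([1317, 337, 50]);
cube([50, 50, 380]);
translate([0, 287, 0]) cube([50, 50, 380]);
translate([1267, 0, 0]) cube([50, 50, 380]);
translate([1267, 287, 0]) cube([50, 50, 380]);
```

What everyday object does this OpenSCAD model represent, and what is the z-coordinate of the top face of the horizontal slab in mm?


A bench. The seat-top height is 430 mm.

A long slab on four corner posts — a bench. The slab sits at z = 380 with thickness 50, so the top is 380 + 50 = 430 mm.


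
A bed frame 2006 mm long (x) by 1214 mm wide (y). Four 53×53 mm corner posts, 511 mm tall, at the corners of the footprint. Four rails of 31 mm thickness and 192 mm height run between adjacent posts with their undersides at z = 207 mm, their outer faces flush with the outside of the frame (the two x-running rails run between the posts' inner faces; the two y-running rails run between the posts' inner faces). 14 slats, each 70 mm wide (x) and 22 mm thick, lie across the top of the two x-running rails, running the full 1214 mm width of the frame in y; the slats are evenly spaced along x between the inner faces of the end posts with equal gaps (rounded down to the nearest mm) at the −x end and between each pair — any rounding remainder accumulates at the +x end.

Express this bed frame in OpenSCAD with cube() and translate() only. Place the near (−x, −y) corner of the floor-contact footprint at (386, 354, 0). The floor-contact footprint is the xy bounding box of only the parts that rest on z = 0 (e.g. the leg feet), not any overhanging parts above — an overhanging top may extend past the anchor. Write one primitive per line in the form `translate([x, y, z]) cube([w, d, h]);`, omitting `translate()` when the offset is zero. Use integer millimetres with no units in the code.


translate([386, 354, 0]) cube([53, 53, 511]);
translate([386, 1515, 0]) cube([53, 53, 511]);
translate([2339, 354, 0]) cube([53, 53, 511]);
translate([2339, 1515, 0]) cube([53, 53, 511]);
translate([439, 354, 207]) cube([1900, 31, 192]);
translate([439, 1537, 207]) cube([1900, 31, 192]);
translate([386, 407, 207]) cube([31, 1108, 192]);
translate([2361, 407, 207]) cube([31, 1108, 192]);
translate([500, 354, 399]) cube([70, 1214, 22]);
translate([631, 354, 399]) cube([70, 1214, 22]);
translate([762, 354, 399]) cube([70, 1214, 22]);
translate([893, 354, 399]) cube([70, 1214, 22]);
translate([1024, 354, 399]) cube([70, 1214, 22]);
translate([1155, 354, 399]) cube([70, 1214, 22]);
translate([1286, 354, 399]) cube([70, 1214, 22]);
translate([1417, 354, 399]) cube([70, 1214, 22]);
translate([1548, 354, 399]) cube([70, 1214, 22]);
translate([1679, 354, 399]) cube([70, 1214, 22]);
translate([1810, 354, 399]) cube([70, 1214, 22]);
translate([1941, 354, 399]) cube([70, 1214, 22]);
translate([2072, 354, 399]) cube([70, 1214, 22]);
translate([2203, 354, 399]) cube([70, 1214, 22]);


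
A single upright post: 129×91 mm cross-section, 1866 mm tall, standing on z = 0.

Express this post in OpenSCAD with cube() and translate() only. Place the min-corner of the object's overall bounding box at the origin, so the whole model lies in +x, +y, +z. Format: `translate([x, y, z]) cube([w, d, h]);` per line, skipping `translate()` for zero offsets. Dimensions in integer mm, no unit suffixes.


cube([129, 91, 1866]);


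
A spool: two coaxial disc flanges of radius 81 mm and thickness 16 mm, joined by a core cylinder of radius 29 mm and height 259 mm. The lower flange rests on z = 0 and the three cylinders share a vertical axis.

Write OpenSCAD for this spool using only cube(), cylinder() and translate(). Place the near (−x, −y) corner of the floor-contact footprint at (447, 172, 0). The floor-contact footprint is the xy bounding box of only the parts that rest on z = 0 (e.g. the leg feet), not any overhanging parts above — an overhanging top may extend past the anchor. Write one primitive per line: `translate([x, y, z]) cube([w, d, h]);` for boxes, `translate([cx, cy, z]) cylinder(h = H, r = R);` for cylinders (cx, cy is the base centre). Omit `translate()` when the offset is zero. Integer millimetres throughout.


translate([528, 253, 0]) cylinder(h = 16, r = 81);
translate([528, 253, 16]) cylinder(h = 259, r = 29);
translate([528, 253, 275]) cylinder(h = 16, r = 81);


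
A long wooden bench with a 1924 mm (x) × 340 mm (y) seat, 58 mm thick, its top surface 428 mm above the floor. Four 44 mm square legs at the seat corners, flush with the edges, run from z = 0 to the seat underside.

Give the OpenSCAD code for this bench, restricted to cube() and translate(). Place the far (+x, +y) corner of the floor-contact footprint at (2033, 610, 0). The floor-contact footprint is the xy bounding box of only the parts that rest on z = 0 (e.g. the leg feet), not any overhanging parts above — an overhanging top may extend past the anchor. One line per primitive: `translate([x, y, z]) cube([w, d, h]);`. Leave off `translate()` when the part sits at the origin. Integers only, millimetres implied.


// leg_h = 428 − 58 = 370
translate([109, 270, 370]) cube([1924, 340, 58]);
translate([109, 270, 0]) cube([44, 44, 370]);
translate([109, 566, 0]) cube([44, 44, 370]);
translate([1989, 270, 0]) cube([44, 44, 370]);
translate([1989, 566, 0]) cube([44, 44, 370]);


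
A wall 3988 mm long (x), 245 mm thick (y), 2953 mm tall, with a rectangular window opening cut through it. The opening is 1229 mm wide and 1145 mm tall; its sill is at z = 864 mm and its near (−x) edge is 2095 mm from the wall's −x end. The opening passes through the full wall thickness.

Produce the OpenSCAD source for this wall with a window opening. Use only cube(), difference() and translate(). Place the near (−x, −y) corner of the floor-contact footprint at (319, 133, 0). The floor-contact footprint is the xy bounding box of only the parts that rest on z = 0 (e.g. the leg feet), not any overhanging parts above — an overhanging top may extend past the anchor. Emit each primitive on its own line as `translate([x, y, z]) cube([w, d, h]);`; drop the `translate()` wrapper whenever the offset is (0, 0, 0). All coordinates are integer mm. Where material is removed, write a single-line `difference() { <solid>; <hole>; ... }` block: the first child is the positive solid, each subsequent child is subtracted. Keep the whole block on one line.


difference() { translate([319, 133, 0]) cube([3988, 245, 2953]); translate([2414, 133, 864]) cube([1229, 245, 1145]); }


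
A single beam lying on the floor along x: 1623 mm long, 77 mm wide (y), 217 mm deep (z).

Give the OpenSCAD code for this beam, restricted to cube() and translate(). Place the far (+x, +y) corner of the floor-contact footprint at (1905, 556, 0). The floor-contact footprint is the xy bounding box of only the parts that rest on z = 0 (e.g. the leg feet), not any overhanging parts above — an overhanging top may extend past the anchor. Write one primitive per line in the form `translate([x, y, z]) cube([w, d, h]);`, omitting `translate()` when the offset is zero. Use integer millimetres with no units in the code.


translate([282, 479, 0]) cube([1623, 77, 217]);


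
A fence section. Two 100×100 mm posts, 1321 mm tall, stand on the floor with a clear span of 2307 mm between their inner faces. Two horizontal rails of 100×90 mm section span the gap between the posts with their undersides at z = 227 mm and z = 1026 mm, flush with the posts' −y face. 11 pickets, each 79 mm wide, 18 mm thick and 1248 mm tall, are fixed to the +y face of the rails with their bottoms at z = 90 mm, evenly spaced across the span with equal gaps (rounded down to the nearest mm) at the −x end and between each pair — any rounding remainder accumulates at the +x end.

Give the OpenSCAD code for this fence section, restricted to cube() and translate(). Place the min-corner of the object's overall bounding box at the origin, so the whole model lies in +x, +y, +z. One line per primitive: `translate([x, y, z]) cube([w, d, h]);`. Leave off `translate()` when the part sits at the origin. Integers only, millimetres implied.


cube([100, 100, 1321]);
translate([2407, 0, 0]) cube([100, 100, 1321]);
translate([100, 0, 227]) cube([2307, 100, 90]);
translate([100, 0, 1026]) cube([2307, 100, 90]);
translate([219, 100, 90]) cube([79, 18, 1248]);
translate([417, 100, 90]) cube([79, 18, 1248]);
translate([615, 100, 90]) cube([79, 18, 1248]);
translate([813, 100, 90]) cube([79, 18, 1248]);
translate([1011, 100, 90]) cube([79, 18, 1248]);
translate([1209, 100, 90]) cube([79, 18, 1248]);
translate([1407, 100, 90]) cube([79, 18, 1248]);
translate([1605, 100, 90]) cube([79, 18, 1248]);
translate([1803, 100, 90]) cube([79, 18, 1248]);
translate([2001, 100, 90]) cube([79, 18, 1248]);
translate([2199, 100, 90]) cube([79, 18, 1248]);


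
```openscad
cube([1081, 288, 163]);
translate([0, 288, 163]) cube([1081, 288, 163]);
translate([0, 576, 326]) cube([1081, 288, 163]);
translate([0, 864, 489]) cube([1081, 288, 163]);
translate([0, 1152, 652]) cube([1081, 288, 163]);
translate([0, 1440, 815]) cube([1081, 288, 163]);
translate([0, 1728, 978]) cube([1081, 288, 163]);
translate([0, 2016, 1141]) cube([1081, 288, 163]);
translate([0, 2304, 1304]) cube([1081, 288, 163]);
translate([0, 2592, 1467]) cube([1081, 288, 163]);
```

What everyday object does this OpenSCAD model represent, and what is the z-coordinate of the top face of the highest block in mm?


A staircase. The total rise is 1630 mm.

10 identical blocks, each offset up and back from the previous — a staircase. Each step is 163 mm tall and there are 10 of them, so the total rise is 10 × 163 = 1630 mm.


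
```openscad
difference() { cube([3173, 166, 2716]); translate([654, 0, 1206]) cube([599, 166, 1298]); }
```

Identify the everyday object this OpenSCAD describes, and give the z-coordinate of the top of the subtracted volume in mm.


A wall with a window opening. The window head height is 2504 mm.

A wall with a rectangular opening subtracted — a window. Sill at z = 1206, opening 1298 mm tall, so the head is at 1206 + 1298 = 2504 mm.


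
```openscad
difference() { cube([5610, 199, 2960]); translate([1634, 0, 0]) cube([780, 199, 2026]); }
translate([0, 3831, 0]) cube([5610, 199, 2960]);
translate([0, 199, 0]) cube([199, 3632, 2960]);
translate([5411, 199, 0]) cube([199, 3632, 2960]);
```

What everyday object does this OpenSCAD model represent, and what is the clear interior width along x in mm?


A single room. The interior width is 5212 mm.

Four walls enclosing a rectangle with a door in the front wall — a room. Outside width 5610 minus two 199 mm walls gives 5212 mm.


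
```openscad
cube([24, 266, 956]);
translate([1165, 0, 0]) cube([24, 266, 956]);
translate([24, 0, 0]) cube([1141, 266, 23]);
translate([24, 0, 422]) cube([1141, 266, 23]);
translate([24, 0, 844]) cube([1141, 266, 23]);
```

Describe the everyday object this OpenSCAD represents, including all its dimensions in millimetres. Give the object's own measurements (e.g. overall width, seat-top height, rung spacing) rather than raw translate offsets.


An open bookshelf. Two side panels, each 24 mm thick, 266 mm deep and 956 mm tall, stand 1189 mm apart (outside-to-outside). Between them sit 3 shelves, each 23 mm thick and 266 mm deep, spanning the full gap between the sides. The bottom shelf rests on the floor (its underside at z = 0) and the clear gap between one shelf's top and the next shelf's underside is 399 mm.


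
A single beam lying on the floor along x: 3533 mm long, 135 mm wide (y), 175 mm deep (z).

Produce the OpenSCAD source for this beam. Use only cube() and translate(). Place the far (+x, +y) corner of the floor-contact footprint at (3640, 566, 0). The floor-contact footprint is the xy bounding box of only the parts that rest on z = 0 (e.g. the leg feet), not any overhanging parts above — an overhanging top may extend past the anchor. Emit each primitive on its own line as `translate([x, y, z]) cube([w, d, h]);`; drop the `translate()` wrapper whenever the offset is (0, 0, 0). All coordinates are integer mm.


translate([107, 431, 0]) cube([3533, 135, 175]);


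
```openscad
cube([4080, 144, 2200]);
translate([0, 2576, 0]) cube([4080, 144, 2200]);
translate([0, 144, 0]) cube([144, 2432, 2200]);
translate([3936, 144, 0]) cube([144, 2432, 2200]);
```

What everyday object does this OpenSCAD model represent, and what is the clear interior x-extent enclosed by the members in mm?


A house (or room) frame. The interior width is 3792 mm.

Four 2200 mm walls enclosing a rectangle with no floor or roof — a room or house frame. Outside width is 4080 mm and wall thickness is 144 mm, so the interior width is 4080 − 2 × 144 = 3792 mm.


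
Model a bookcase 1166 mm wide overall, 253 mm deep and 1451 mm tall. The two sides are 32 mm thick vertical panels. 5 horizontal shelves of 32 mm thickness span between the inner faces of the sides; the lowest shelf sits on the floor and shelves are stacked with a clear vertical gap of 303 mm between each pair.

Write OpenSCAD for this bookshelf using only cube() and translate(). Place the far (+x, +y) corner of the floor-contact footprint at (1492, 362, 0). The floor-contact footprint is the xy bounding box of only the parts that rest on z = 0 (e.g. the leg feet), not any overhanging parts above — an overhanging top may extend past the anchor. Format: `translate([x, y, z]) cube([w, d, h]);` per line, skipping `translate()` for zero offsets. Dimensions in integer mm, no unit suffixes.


translate([326, 109, 0]) cube([32, 253, 1451]);
translate([1460, 109, 0]) cube([32, 253, 1451]);
translate([358, 109, 0]) cube([1102, 253, 32]);
translate([358, 109, 335]) cube([1102, 253, 32]);
translate([358, 109, 670]) cube([1102, 253, 32]);
translate([358, 109, 1005]) cube([1102, 253, 32]);
translate([358, 109, 1340]) cube([1102, 253, 32]);


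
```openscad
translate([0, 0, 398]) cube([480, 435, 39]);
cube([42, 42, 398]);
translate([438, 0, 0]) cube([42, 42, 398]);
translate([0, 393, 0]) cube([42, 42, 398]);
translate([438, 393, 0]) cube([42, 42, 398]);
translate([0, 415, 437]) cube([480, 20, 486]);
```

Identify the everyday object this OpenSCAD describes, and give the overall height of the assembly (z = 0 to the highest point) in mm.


A chair. The overall height is 923 mm.

A slab on four corner posts with a tall panel at the back — a chair. The seat slab sits at z = 398 with thickness 39, and the 486 mm backrest starts at the seat top, so the overall height is 398 + 39 + 486 = 923 mm.
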